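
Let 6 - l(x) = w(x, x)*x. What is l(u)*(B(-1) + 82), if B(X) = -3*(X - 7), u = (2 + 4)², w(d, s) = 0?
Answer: 636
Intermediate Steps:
u = 36 (u = 6² = 36)
B(X) = 21 - 3*X (B(X) = -3*(-7 + X) = 21 - 3*X)
l(x) = 6 (l(x) = 6 - 0*x = 6 - 1*0 = 6 + 0 = 6)
l(u)*(B(-1) + 82) = 6*((21 - 3*(-1)) + 82) = 6*((21 + 3) + 82) = 6*(24 + 82) = 6*106 = 636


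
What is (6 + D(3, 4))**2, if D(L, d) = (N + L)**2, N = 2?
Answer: 961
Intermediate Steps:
D(L, d) = (2 + L)**2
(6 + D(3, 4))**2 = (6 + (2 + 3)**2)**2 = (6 + 5**2)**2 = (6 + 25)**2 = 31**2 = 961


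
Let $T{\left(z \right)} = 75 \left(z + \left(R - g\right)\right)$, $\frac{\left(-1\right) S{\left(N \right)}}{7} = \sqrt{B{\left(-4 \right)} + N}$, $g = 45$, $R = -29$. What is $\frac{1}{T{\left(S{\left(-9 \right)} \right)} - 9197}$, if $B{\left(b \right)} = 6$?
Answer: $\frac{i}{- 14747 i + 525 \sqrt{3}} \approx -6.7554 \cdot 10^{-5} + 4.1655 \cdot 10^{-6} i$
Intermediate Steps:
$S{\left(N \right)} = - 7 \sqrt{6 + N}$
$T{\left(z \right)} = -5550 + 75 z$ ($T{\left(z \right)} = 75 \left(z - 74\right) = 75 \left(-74 + z\right) = -5550 + 75 z$)
$\frac{1}{T{\left(S{\left(-9 \right)} \right)} - 9197} = \frac{1}{\left(-5550 + 75 \left(- 7 \sqrt{6 - 9}\right)\right) - 9197} = \frac{1}{\left(-5550 + 75 \left(- 7 \sqrt{-3}\right)\right) - 9197} = \frac{1}{\left(-5550 + 75 \left(- 7 i \sqrt{3}\right)\right) - 9197} = \frac{1}{\left(-5550 - 525 i \sqrt{3}\right) - 9197} = \frac{1}{-14747 - 525 i \sqrt{3}}$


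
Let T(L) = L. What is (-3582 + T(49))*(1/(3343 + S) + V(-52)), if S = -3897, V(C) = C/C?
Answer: -1953749/554 ≈ -3526.6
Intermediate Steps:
V(C) = 1
(-3582 + T(49))*(1/(3343 + S) + V(-52)) = (-3582 + 49)*(1/(3343 - 3897) + 1) = -3533*(1/(-554) + 1) = -3533*(-1/554 + 1) = -3533*553/554 = -1953749/554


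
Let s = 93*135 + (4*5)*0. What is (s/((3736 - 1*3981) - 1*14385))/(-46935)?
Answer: 279/15259090 ≈ 1.8284e-5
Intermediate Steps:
s = 12555 (s = 12555 + 20*0 = 12555 + 0 = 12555)
(s/((3736 - 1*3981) - 1*14385))/(-46935) = (12555/((3736 - 1*3981) - 1*14385))/(-46935) = (12555/((3736 - 3981) - 14385))*(-1/46935) = (12555/(-245 - 14385))*(-1/46935) = (12555/(-14630))*(-1/46935) = (12555*(-1/14630))*(-1/46935) = -2511/2926*(-1/46935) = 279/15259090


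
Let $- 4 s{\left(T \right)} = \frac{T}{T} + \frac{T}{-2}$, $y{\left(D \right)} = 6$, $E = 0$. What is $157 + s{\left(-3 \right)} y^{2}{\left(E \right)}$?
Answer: $\frac{269}{2} \approx 134.5$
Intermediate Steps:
$s{\left(T \right)} = - \frac{1}{4} + \frac{T}{8}$ ($s{\left(T \right)} = - \frac{\frac{T}{T} + \frac{T}{-2}}{4} = - \frac{1 + T \left(- \frac{1}{2}\right)}{4} = - \frac{1 - \frac{T}{2}}{4} = - \frac{1}{4} + \frac{T}{8}$)
$157 + s{\left(-3 \right)} y^{2}{\left(E \right)} = 157 + \left(- \frac{1}{4} + \frac{1}{8} \left(-3\right)\right) 6^{2} = 157 + \left(- \frac{1}{4} - \frac{3}{8}\right) 36 = 157 - \frac{45}{2} = \frac{269}{2}$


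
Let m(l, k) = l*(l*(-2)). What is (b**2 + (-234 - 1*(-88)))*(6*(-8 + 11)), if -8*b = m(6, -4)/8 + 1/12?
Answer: -1334087/512 ≈ -2605.6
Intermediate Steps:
m(l, k) = -2*l**2 (m(l, k) = l*(-2*l) = -2*l**2)
b = 107/96 (b = -(-2*6**2/8 + 1/12)/8 = -(-2*36*(1/8) + 1*(1/12))/8 = -(-72*1/8 + 1/12)/8 = -(-9 + 1/12)/8 = -1/8*(-107/12) = 107/96 ≈ 1.1146)
(b**2 + (-234 - 1*(-88)))*(6*(-8 + 11)) = ((107/96)**2 + (-234 - 1*(-88)))*(6*(-8 + 11)) = (11449/9216 + (-234 + 88))*(6*3) = (11449/9216 - 146)*18 = -1334087/9216*18 = -1334087/512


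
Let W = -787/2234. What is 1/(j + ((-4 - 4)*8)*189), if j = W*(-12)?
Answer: -1117/13506510 ≈ -8.2701e-5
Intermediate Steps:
W = -787/2234 (W = -787*1/2234 = -787/2234 ≈ -0.35228)
j = 4722/1117 (j = -787/2234*(-12) = 4722/1117 ≈ 4.2274)
1/(j + ((-4 - 4)*8)*189) = 1/(4722/1117 + ((-4 - 4)*8)*189) = 1/(4722/1117 - 8*8*189) = 1/(4722/1117 - 64*189) = 1/(4722/1117 - 12096) = 1/(-13506510/1117) = -1117/13506510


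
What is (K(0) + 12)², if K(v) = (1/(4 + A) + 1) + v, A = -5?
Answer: 144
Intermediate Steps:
K(v) = v (K(v) = (1/(4 - 5) + 1) + v = (1/(-1) + 1) + v = (-1 + 1) + v = 0 + v = v)
(K(0) + 12)² = (0 + 12)² = 12² = 144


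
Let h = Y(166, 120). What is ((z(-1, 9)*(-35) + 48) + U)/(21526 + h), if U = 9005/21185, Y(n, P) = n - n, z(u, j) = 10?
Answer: -1277773/91205662 ≈ -0.014010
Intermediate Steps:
Y(n, P) = 0
h = 0
U = 1801/4237 (U = 9005*(1/21185) = 1801/4237 ≈ 0.42507)
((z(-1, 9)*(-35) + 48) + U)/(21526 + h) = ((10*(-35) + 48) + 1801/4237)/(21526 + 0) = ((-350 + 48) + 1801/4237)/21526 = (-302 + 1801/4237)*(1/21526) = -1277773/4237*1/21526 = -1277773/91205662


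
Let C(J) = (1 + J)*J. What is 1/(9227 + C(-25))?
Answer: 1/9827 ≈ 0.00010176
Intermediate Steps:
C(J) = J*(1 + J)
1/(9227 + C(-25)) = 1/(9227 - 25*(1 - 25)) = 1/(9227 - 25*(-24)) = 1/(9227 + 600) = 1/9827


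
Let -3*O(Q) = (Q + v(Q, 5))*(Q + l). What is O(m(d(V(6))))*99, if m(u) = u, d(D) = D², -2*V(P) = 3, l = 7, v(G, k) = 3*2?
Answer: -40293/16 ≈ -2518.3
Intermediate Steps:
v(G, k) = 6
V(P) = -3/2 (V(P) = -½*3 = -3/2)
O(Q) = -(6 + Q)*(7 + Q)/3 (O(Q) = -(Q + 6)*(Q + 7)/3 = -(6 + Q)*(7 + Q)/3)
O(m(d(V(6))))*99 = (-14 - 13*(-3/2)²/3 - ((-3/2)²)²/3)*99 = (-14 - 13/3*9/4 - (9/4)²/3)*99 = (-14 - 39/4 - ⅓*81/16)*99 = (-14 - 39/4 - 27/16)*99 = -407/16*99 = -40293/16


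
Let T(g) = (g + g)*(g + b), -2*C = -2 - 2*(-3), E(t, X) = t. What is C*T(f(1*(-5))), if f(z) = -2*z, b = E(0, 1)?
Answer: -400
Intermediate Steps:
b = 0
C = -2 (C = -(-2 - 2*(-3))/2 = -(-2 + 6)/2 = -½*4 = -2)
T(g) = 2*g² (T(g) = (g + g)*(g + 0) = (2*g)*g = 2*g²)
C*T(f(1*(-5))) = -4*(-2*(-5))² = -4*10² = -4*100 = -2*200 = -400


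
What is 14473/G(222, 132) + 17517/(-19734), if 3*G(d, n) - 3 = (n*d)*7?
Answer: -304049909/449783906 ≈ -0.67599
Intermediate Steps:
G(d, n) = 1 + 7*d*n/3 (G(d, n) = 1 + ((n*d)*7)/3 = 1 + ((d*n)*7)/3 = 1 + (7*d*n)/3 = 1 + 7*d*n/3)
14473/G(222, 132) + 17517/(-19734) = 14473/(1 + (7/3)*222*132) + 17517/(-19734) = 14473/(1 + 68376) + 17517*(-1/19734) = 14473/68377 - 5839/6578 = -304049909/449783906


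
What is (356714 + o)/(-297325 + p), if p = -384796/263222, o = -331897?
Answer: -142008269/1701366651 ≈ -0.083467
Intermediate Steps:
p = -192398/131611 (p = -384796*1/263222 = -192398/131611 ≈ -1.4619)
(356714 + o)/(-297325 + p) = (356714 - 331897)/(-297325 - 192398/131611) = 24817/(-39131432973/131611) = 24817*(-131611/39131432973) = -142008269/1701366651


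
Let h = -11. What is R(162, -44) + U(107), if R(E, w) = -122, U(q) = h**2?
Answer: -1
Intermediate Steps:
U(q) = 121 (U(q) = (-11)**2 = 121)
R(162, -44) + U(107) = -122 + 121 = -1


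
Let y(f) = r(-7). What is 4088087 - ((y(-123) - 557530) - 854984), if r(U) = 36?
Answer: 5500565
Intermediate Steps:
y(f) = 36
4088087 - ((y(-123) - 557530) - 854984) = 4088087 - ((36 - 557530) - 854984) = 4088087 - (-557494 - 854984) = 4088087 - 1*(-1412478) = 4088087 + 1412478 = 5500565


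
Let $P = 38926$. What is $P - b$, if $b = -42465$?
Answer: $81391$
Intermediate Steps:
$P - b = 38926 - -42465 = 38926 + 42465 = 81391$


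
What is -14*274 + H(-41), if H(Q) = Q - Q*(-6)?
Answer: -4123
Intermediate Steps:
H(Q) = 7*Q (H(Q) = Q - (-6)*Q = Q + 6*Q = 7*Q)
-14*274 + H(-41) = -14*274 + 7*(-41) = -3836 - 287 = -4123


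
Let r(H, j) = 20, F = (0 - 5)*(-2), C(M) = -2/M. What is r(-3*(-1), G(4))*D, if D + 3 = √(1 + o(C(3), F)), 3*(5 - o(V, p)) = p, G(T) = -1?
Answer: -60 + 40*√6/3 ≈ -27.340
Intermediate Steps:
F = 10 (F = -5*(-2) = 10)
o(V, p) = 5 - p/3
D = -3 + 2*√6/3 (D = -3 + √(1 + (5 - ⅓*10)) = -3 + √(1 + (5 - 10/3)) = -3 + √(1 + 5/3) = -3 + √(8/3) = -3 + 2*√6/3 ≈ -1.3670)
r(-3*(-1), G(4))*D = 20*(-3 + 2*√6/3) = -60 + 40*√6/3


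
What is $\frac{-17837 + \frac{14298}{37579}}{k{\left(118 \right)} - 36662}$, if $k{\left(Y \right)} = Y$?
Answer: $\frac{670282325}{1373286976} \approx 0.48809$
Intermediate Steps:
$\frac{-17837 + \frac{14298}{37579}}{k{\left(118 \right)} - 36662} = \frac{-17837 + \frac{14298}{37579}}{118 - 36662} = \frac{-17837 + 14298 \cdot \frac{1}{37579}}{-36544} = \left(-17837 + \frac{14298}{37579}\right) \left(- \frac{1}{36544}\right) = \left(- \frac{670282325}{37579}\right) \left(- \frac{1}{36544}\right) = \frac{670282325}{1373286976}$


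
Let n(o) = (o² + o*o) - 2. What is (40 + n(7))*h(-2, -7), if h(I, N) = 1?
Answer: 136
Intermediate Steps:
n(o) = -2 + 2*o² (n(o) = (o² + o²) - 2 = 2*o² - 2 = -2 + 2*o²)
(40 + n(7))*h(-2, -7) = (40 + (-2 + 2*7²))*1 = (40 + (-2 + 2*49))*1 = (40 + (-2 + 98))*1 = (40 + 96)*1 = 136*1 = 136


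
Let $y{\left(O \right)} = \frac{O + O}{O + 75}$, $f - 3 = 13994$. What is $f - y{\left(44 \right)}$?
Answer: $\frac{1665555}{119} \approx 13996.0$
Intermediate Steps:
$f = 13997$ ($f = 3 + 13994 = 13997$)
$y{\left(O \right)} = \frac{2 O}{75 + O}$
$f - y{\left(44 \right)} = 13997 - 2 \cdot 44 \frac{1}{75 + 44} = 13997 - 2 \cdot 44 \cdot \frac{1}{119} = 13997 - \frac{88}{119} = \frac{1665555}{119}$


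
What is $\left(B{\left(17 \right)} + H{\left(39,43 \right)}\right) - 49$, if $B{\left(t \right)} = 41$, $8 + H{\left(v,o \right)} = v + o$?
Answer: $66$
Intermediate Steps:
$H{\left(v,o \right)} = -8 + o + v$ ($H{\left(v,o \right)} = -8 + \left(v + o\right) = -8 + \left(o + v\right) = -8 + o + v$)
$\left(B{\left(17 \right)} + H{\left(39,43 \right)}\right) - 49 = \left(41 + \left(-8 + 43 + 39\right)\right) - 49 = \left(41 + 74\right) - 49 = 115 - 49 = 66$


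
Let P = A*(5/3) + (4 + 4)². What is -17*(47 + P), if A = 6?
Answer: -2057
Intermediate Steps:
P = 74 (P = 6*(5/3) + (4 + 4)² = 6*(5*(⅓)) + 8² = 6*(5/3) + 64 = 10 + 64 = 74)
-17*(47 + P) = -17*(47 + 74) = -17*121 = -2057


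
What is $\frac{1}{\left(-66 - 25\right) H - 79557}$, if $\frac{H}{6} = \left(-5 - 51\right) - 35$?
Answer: $- \frac{1}{29871} \approx -3.3477 \cdot 10^{-5}$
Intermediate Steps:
$H = -546$ ($H = 6 \left(\left(-5 - 51\right) - 35\right) = 6 \left(-56 - 35\right) = 6 \left(-91\right) = -546$)
$\frac{1}{\left(-66 - 25\right) H - 79557} = \frac{1}{\left(-66 - 25\right) \left(-546\right) - 79557} = \frac{1}{\left(-91\right) \left(-546\right) - 79557} = \frac{1}{49686 - 79557} = \frac{1}{-29871} = - \frac{1}{29871}$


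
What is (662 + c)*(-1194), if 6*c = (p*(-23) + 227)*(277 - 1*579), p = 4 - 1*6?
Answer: 15616326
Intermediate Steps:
p = -2 (p = 4 - 6 = -2)
c = -13741 (c = ((-2*(-23) + 227)*(277 - 1*579))/6 = ((46 + 227)*(277 - 579))/6 = (273*(-302))/6 = (⅙)*(-82446) = -13741)
(662 + c)*(-1194) = (662 - 13741)*(-1194) = -13079*(-1194) = 15616326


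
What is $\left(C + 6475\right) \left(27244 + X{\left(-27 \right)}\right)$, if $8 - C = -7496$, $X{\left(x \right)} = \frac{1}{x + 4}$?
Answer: $\frac{8759395169}{23} \approx 3.8084 \cdot 10^{8}$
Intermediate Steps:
$X{\left(x \right)} = \frac{1}{4 + x}$
$C = 7504$ ($C = 8 - -7496 = 8 + 7496 = 7504$)
$\left(C + 6475\right) \left(27244 + X{\left(-27 \right)}\right) = \left(7504 + 6475\right) \left(27244 + \frac{1}{4 - 27}\right) = 13979 \left(27244 + \frac{1}{-23}\right) = 13979 \left(27244 - \frac{1}{23}\right) = 13979 \cdot \frac{626611}{23} = \frac{8759395169}{23}$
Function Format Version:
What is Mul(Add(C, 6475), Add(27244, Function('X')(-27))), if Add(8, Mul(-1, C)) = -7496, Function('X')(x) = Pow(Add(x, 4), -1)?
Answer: Rational(8759395169, 23) ≈ 3.8084e+8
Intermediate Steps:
Function('X')(x) = Pow(Add(4, x), -1)
C = 7504 (C = Add(8, Mul(-1, -7496)) = Add(8, 7496) = 7504)
Mul(Add(C, 6475), Add(27244, Function('X')(-27))) = Mul(Add(7504, 6475), Add(27244, Pow(Add(4, -27), -1))) = Mul(13979, Add(27244, Pow(-23, -1))) = Mul(13979, Add(27244, Rational(-1, 23))) = Mul(13979, Rational(626611, 23)) = Rational(8759395169, 23)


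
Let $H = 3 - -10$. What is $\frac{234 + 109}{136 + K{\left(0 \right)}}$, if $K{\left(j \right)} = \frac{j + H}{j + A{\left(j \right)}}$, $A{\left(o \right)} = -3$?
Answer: $\frac{1029}{395} \approx 2.6051$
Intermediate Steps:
$H = 13$ ($H = 3 + 10 = 13$)
$K{\left(j \right)} = \frac{13 + j}{-3 + j}$ ($K{\left(j \right)} = \frac{j + 13}{j - 3} = \frac{13 + j}{-3 + j}$)
$\frac{234 + 109}{136 + K{\left(0 \right)}} = \frac{234 + 109}{136 + \frac{13 + 0}{-3 + 0}} = \frac{343}{136 + \frac{1}{-3} \cdot 13} = \frac{343}{136 - \frac{13}{3}} = \frac{343}{\frac{395}{3}} = 343 \cdot \frac{3}{395} = \frac{1029}{395}$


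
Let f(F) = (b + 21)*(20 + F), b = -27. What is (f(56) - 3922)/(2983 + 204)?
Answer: -4378/3187 ≈ -1.3737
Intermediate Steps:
f(F) = -120 - 6*F (f(F) = (-27 + 21)*(20 + F) = -6*(20 + F) = -120 - 6*F)
(f(56) - 3922)/(2983 + 204) = ((-120 - 6*56) - 3922)/(2983 + 204) = ((-120 - 336) - 3922)/3187 = (-456 - 3922)*(1/3187) = -4378*1/3187 = -4378/3187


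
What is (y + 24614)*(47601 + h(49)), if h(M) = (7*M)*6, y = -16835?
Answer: 386297361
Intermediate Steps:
h(M) = 42*M
(y + 24614)*(47601 + h(49)) = (-16835 + 24614)*(47601 + 42*49) = 7779*(47601 + 2058) = 7779*49659 = 386297361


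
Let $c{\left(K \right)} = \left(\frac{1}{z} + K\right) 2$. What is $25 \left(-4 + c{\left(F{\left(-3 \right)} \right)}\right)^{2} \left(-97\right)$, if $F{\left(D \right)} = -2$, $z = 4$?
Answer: $- \frac{545625}{4} \approx -1.3641 \cdot 10^{5}$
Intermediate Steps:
$c{\left(K \right)} = \frac{1}{2} + 2 K$ ($c{\left(K \right)} = \left(\frac{1}{4} + K\right) 2 = \frac{1}{2} + 2 K$)
$25 \left(-4 + c{\left(F{\left(-3 \right)} \right)}\right)^{2} \left(-97\right) = 25 \left(-4 + \left(\frac{1}{2} + 2 \left(-2\right)\right)\right)^{2} \left(-97\right) = 25 \left(-4 + \left(\frac{1}{2} - 4\right)\right)^{2} \left(-97\right) = 25 \left(-4 - \frac{7}{2}\right)^{2} \left(-97\right) = 25 \left(- \frac{15}{2}\right)^{2} \left(-97\right) = 25 \cdot \frac{225}{4} \left(-97\right) = \frac{5625}{4} \left(-97\right) = - \frac{545625}{4}$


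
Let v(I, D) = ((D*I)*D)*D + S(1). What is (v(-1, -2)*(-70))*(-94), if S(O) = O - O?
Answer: 52640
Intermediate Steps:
S(O) = 0
v(I, D) = I*D³ (v(I, D) = ((D*I)*D)*D + 0 = (I*D²)*D + 0 = I*D³ + 0 = I*D³)
(v(-1, -2)*(-70))*(-94) = (-1*(-2)³*(-70))*(-94) = (-1*(-8)*(-70))*(-94) = (8*(-70))*(-94) = -560*(-94) = 52640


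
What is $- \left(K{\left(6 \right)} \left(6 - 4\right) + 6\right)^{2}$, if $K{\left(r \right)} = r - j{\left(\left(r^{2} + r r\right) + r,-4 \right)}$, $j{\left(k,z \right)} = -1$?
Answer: $-400$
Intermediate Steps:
$K{\left(r \right)} = 1 + r$ ($K{\left(r \right)} = r - -1 = r + 1 = 1 + r$)
$- \left(K{\left(6 \right)} \left(6 - 4\right) + 6\right)^{2} = - \left(\left(1 + 6\right) \left(6 - 4\right) + 6\right)^{2} = - \left(7 \cdot 2 + 6\right)^{2} = - \left(14 + 6\right)^{2} = - 20^{2} = \left(-1\right) 400 = -400$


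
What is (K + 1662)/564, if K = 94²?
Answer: 5249/282 ≈ 18.613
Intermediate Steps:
K = 8836
(K + 1662)/564 = (8836 + 1662)/564 = 10498*(1/564) = 5249/282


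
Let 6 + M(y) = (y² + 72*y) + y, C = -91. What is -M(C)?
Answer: -1632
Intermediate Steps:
M(y) = -6 + y² + 73*y (M(y) = -6 + ((y² + 72*y) + y) = -6 + (y² + 73*y) = -6 + y² + 73*y)
-M(C) = -(-6 + (-91)² + 73*(-91)) = -(-6 + 8281 - 6643) = -1*1632 = -1632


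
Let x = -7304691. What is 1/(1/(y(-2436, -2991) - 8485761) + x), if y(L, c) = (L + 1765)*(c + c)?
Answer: -4471839/32665402096750 ≈ -1.3690e-7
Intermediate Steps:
y(L, c) = 2*c*(1765 + L) (y(L, c) = (1765 + L)*(2*c) = 2*c*(1765 + L))
1/(1/(y(-2436, -2991) - 8485761) + x) = 1/(1/(2*(-2991)*(1765 - 2436) - 8485761) - 7304691) = 1/(1/(2*(-2991)*(-671) - 8485761) - 7304691) = 1/(1/(4013922 - 8485761) - 7304691) = 1/(1/(-4471839) - 7304691) = 1/(-1/4471839 - 7304691) = 1/(-32665402096750/4471839) = -4471839/32665402096750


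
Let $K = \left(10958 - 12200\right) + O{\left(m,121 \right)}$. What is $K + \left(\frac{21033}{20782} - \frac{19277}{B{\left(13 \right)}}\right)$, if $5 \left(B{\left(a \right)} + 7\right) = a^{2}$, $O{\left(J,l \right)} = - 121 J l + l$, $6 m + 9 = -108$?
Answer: $\frac{394966789805}{1392394} \approx 2.8366 \cdot 10^{5}$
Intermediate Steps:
$m = - \frac{39}{2}$ ($m = - \frac{3}{2} + \frac{1}{6} \left(-108\right) = - \frac{3}{2} - 18 = - \frac{39}{2} \approx -19.5$)
$O{\left(J,l \right)} = l - 121 J l$ ($O{\left(J,l \right)} = - 121 J l + l = l - 121 J l$)
$B{\left(a \right)} = -7 + \frac{a^{2}}{5}$
$K = \frac{568757}{2}$ ($K = \left(10958 - 12200\right) + 121 \left(1 - - \frac{4719}{2}\right) = -1242 + 121 \left(1 + \frac{4719}{2}\right) = -1242 + 121 \cdot \frac{4721}{2} = -1242 + \frac{571241}{2} = \frac{568757}{2} \approx 2.8438 \cdot 10^{5}$)
$K + \left(\frac{21033}{20782} - \frac{19277}{B{\left(13 \right)}}\right) = \frac{568757}{2} + \left(\frac{21033}{20782} - \frac{19277}{-7 + \frac{13^{2}}{5}}\right) = \frac{568757}{2} + \left(21033 \cdot \frac{1}{20782} - \frac{19277}{-7 + \frac{1}{5} \cdot 169}\right) = \frac{568757}{2} + \left(\frac{21033}{20782} - \frac{19277}{-7 + \frac{169}{5}}\right) = \frac{568757}{2} + \left(\frac{21033}{20782} - \frac{19277}{\frac{134}{5}}\right) = \frac{568757}{2} + \left(\frac{21033}{20782} - \frac{96385}{134}\right) = \frac{568757}{2} - \frac{500063662}{696197} = \frac{394966789805}{1392394}$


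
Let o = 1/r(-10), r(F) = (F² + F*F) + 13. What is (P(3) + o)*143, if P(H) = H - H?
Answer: 143/213 ≈ 0.67136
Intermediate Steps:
r(F) = 13 + 2*F² (r(F) = (F² + F²) + 13 = 2*F² + 13 = 13 + 2*F²)
o = 1/213 (o = 1/(13 + 2*(-10)²) = 1/(13 + 2*100) = 1/(13 + 200) = 1/213 ≈ 0.0046948)
P(H) = 0
(P(3) + o)*143 = (0 + 1/213)*143 = (1/213)*143 = 143/213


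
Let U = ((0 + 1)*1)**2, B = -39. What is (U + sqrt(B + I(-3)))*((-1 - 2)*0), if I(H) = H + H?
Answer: 0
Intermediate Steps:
I(H) = 2*H
U = 1 (U = (1*1)**2 = 1**2 = 1)
(U + sqrt(B + I(-3)))*((-1 - 2)*0) = (1 + sqrt(-39 + 2*(-3)))*((-1 - 2)*0) = (1 + sqrt(-39 - 6))*(-3*0) = (1 + sqrt(-45))*0 = (1 + 3*I*sqrt(5))*0 = 0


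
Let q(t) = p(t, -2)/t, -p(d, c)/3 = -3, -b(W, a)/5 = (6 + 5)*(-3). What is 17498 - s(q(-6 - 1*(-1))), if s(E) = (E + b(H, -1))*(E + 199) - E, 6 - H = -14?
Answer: -367171/25 ≈ -14687.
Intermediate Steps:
H = 20 (H = 6 - 1*(-14) = 6 + 14 = 20)
b(W, a) = 165 (b(W, a) = -5*(6 + 5)*(-3) = -55*(-3) = -5*(-33) = 165)
p(d, c) = 9 (p(d, c) = -3*(-3) = 9)
q(t) = 9/t
s(E) = -E + (165 + E)*(199 + E) (s(E) = (E + 165)*(E + 199) - E = (165 + E)*(199 + E) - E = -E + (165 + E)*(199 + E))
17498 - s(q(-6 - 1*(-1))) = 17498 - (32835 + (9/(-6 - 1*(-1)))² + 363*(9/(-6 - 1*(-1)))) = 17498 - (32835 + (9/(-6 + 1))² + 363*(9/(-6 + 1))) = 17498 - (32835 + (9/(-5))² + 363*(9/(-5))) = 17498 - (32835 + (9*(-⅕))² + 363*(9*(-⅕))) = 17498 - (32835 + (-9/5)² + 363*(-9/5)) = 17498 - (32835 + 81/25 - 3267/5) = 17498 - 1*804621/25 = 17498 - 804621/25 = -367171/25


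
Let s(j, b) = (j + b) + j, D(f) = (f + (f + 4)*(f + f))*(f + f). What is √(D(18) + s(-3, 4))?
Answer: √29158 ≈ 170.76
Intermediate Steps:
D(f) = 2*f*(f + 2*f*(4 + f)) (D(f) = (f + (4 + f)*(2*f))*(2*f) = (f + 2*f*(4 + f))*(2*f) = 2*f*(f + 2*f*(4 + f)))
s(j, b) = b + 2*j (s(j, b) = (b + j) + j = b + 2*j)
√(D(18) + s(-3, 4)) = √(18²*(18 + 4*18) + (4 + 2*(-3))) = √(324*(18 + 72) + (4 - 6)) = √(324*90 - 2) = √(29160 - 2) = √29158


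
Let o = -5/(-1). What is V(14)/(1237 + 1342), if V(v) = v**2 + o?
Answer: 201/2579 ≈ 0.077937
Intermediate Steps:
o = 5 (o = -5*(-1) = 5)
V(v) = 5 + v**2 (V(v) = v**2 + 5 = 5 + v**2)
V(14)/(1237 + 1342) = (5 + 14**2)/(1237 + 1342) = (5 + 196)/2579 = (1/2579)*201 = 201/2579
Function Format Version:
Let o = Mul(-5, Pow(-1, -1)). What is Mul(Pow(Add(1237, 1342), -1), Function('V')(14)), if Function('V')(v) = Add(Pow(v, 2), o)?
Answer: Rational(201, 2579) ≈ 0.077937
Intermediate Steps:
o = 5 (o = Mul(-5, -1) = 5)
Function('V')(v) = Add(5, Pow(v, 2)) (Function('V')(v) = Add(Pow(v, 2), 5) = Add(5, Pow(v, 2)))
Mul(Pow(Add(1237, 1342), -1), Function('V')(14)) = Mul(Pow(Add(1237, 1342), -1), Add(5, Pow(14, 2))) = Mul(Pow(2579, -1), Add(5, 196)) = Mul(Rational(1, 2579), 201) = Rational(201, 2579)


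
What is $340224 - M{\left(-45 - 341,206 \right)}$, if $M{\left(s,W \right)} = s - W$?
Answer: $340816$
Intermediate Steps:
$340224 - M{\left(-45 - 341,206 \right)} = 340224 - \left(\left(-45 - 341\right) - 206\right) = 340224 - \left(-386 - 206\right) = 340224 - -592 = 340224 + 592 = 340816$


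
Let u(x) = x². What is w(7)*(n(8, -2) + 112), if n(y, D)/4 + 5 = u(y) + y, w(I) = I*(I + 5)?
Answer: 31920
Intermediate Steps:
w(I) = I*(5 + I)
n(y, D) = -20 + 4*y + 4*y² (n(y, D) = -20 + 4*(y² + y) = -20 + 4*(y + y²) = -20 + (4*y + 4*y²) = -20 + 4*y + 4*y²)
w(7)*(n(8, -2) + 112) = (7*(5 + 7))*((-20 + 4*8 + 4*8²) + 112) = (7*12)*((-20 + 32 + 4*64) + 112) = 84*((-20 + 32 + 256) + 112) = 84*(268 + 112) = 84*380 = 31920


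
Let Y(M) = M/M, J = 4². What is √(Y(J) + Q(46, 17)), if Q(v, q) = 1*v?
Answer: √47 ≈ 6.8557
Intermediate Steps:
J = 16
Q(v, q) = v
Y(M) = 1
√(Y(J) + Q(46, 17)) = √(1 + 46) = √47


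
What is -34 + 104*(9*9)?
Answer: 8390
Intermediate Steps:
-34 + 104*(9*9) = -34 + 104*81 = -34 + 8424 = 8390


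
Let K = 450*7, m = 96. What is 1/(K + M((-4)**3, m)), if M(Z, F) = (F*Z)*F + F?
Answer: -1/586578 ≈ -1.7048e-6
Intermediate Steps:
M(Z, F) = F + Z*F**2 (M(Z, F) = Z*F**2 + F = F + Z*F**2)
K = 3150
1/(K + M((-4)**3, m)) = 1/(3150 + 96*(1 + 96*(-4)**3)) = 1/(3150 + 96*(1 + 96*(-64))) = 1/(3150 + 96*(1 - 6144)) = 1/(3150 + 96*(-6143)) = 1/(3150 - 589728) = 1/(-586578) = -1/586578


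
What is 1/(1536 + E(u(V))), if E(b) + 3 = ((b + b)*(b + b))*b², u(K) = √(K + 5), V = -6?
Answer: 1/1537 ≈ 0.00065062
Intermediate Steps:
u(K) = √(5 + K)
E(b) = -3 + 4*b⁴ (E(b) = -3 + ((b + b)*(b + b))*b² = -3 + ((2*b)*(2*b))*b² = -3 + (4*b²)*b² = -3 + 4*b⁴)
1/(1536 + E(u(V))) = 1/(1536 + (-3 + 4*(√(5 - 6))⁴)) = 1/(1536 + (-3 + 4*(√(-1))⁴)) = 1/(1536 + (-3 + 4*I⁴)) = 1/(1536 + (-3 + 4*1)) = 1/(1536 + (-3 + 4)) = 1/(1536 + 1) = 1/1537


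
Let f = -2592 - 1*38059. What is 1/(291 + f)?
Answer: -1/40360 ≈ -2.4777e-5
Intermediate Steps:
f = -40651 (f = -2592 - 38059 = -40651)
1/(291 + f) = 1/(291 - 40651) = 1/(-40360) = -1/40360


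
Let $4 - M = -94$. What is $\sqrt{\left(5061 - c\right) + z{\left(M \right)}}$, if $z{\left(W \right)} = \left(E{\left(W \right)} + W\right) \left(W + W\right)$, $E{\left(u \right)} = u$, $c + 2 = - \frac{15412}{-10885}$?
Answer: $\frac{\sqrt{5151364380155}}{10885} \approx 208.51$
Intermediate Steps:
$c = - \frac{6358}{10885}$ ($c = -2 - \frac{15412}{-10885} = -2 - - \frac{15412}{10885} = -2 + \frac{15412}{10885} = - \frac{6358}{10885} \approx -0.58411$)
$M = 98$ ($M = 4 - -94 = 4 + 94 = 98$)
$z{\left(W \right)} = 4 W^{2}$ ($z{\left(W \right)} = \left(W + W\right) \left(W + W\right) = 2 W 2 W = 4 W^{2}$)
$\sqrt{\left(5061 - c\right) + z{\left(M \right)}} = \sqrt{\left(5061 - - \frac{6358}{10885}\right) + 4 \cdot 98^{2}} = \sqrt{\left(5061 + \frac{6358}{10885}\right) + 4 \cdot 9604} = \sqrt{\frac{55095343}{10885} + 38416} = \sqrt{\frac{473253503}{10885}} = \frac{\sqrt{5151364380155}}{10885}$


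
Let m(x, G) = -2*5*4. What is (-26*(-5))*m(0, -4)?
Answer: -5200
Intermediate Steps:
m(x, G) = -40 (m(x, G) = -10*4 = -40)
(-26*(-5))*m(0, -4) = -26*(-5)*(-40) = 130*(-40) = -5200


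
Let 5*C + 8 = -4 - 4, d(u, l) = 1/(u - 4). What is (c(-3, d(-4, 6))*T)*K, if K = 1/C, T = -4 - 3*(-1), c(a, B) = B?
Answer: -5/128 ≈ -0.039063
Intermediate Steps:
d(u, l) = 1/(-4 + u)
C = -16/5 (C = -8/5 + (-4 - 4)/5 = -8/5 + (⅕)*(-8) = -8/5 - 8/5 = -16/5 ≈ -3.2000)
T = -1 (T = -4 - 1*(-3) = -4 + 3 = -1)
K = -5/16 (K = 1/(-16/5) = -5/16 ≈ -0.31250)
(c(-3, d(-4, 6))*T)*K = (-1/(-4 - 4))*(-5/16) = (-1/(-8))*(-5/16) = -⅛*(-1)*(-5/16) = (⅛)*(-5/16) = -5/128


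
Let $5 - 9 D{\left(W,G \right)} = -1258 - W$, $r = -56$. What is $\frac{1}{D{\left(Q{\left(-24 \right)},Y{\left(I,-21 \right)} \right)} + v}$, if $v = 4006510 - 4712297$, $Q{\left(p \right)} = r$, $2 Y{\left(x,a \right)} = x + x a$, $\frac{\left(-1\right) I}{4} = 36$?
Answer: $- \frac{9}{6350876} \approx -1.4171 \cdot 10^{-6}$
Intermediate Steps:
$I = -144$ ($I = \left(-4\right) 36 = -144$)
$Y{\left(x,a \right)} = \frac{x}{2} + \frac{a x}{2}$ ($Y{\left(x,a \right)} = \frac{x + x a}{2} = \frac{x + a x}{2} = \frac{x}{2} + \frac{a x}{2}$)
$Q{\left(p \right)} = -56$
$D{\left(W,G \right)} = \frac{421}{3} + \frac{W}{9}$ ($D{\left(W,G \right)} = \frac{5}{9} - \frac{-1258 - W}{9} = \frac{5}{9} + \left(\frac{1258}{9} + \frac{W}{9}\right) = \frac{421}{3} + \frac{W}{9}$)
$v = -705787$ ($v = 4006510 - 4712297 = -705787$)
$\frac{1}{D{\left(Q{\left(-24 \right)},Y{\left(I,-21 \right)} \right)} + v} = \frac{1}{\left(\frac{421}{3} + \frac{1}{9} \left(-56\right)\right) - 705787} = \frac{1}{\left(\frac{421}{3} - \frac{56}{9}\right) - 705787} = \frac{1}{\frac{1207}{9} - 705787} = \frac{1}{- \frac{6350876}{9}} = - \frac{9}{6350876}$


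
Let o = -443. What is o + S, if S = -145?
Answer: -588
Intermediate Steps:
o + S = -443 - 145 = -588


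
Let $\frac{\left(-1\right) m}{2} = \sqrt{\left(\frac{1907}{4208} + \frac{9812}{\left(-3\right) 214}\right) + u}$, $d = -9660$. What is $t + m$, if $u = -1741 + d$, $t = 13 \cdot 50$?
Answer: $650 - \frac{i \sqrt{1301814333083787}}{168846} \approx 650.0 - 213.69 i$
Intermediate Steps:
$t = 650$
$u = -11401$ ($u = -1741 - 9660 = -11401$)
$m = - \frac{i \sqrt{1301814333083787}}{168846}$ ($m = - 2 \sqrt{\left(\frac{1907}{4208} + \frac{9812}{\left(-3\right) 214}\right) - 11401} = - 2 \sqrt{\left(1907 \cdot \frac{1}{4208} + \frac{9812}{-642}\right) - 11401} = - 2 \sqrt{\left(\frac{1907}{4208} + 9812 \left(- \frac{1}{642}\right)\right) - 11401} = - 2 \sqrt{\left(\frac{1907}{4208} - \frac{4906}{321}\right) - 11401} = - 2 \sqrt{- \frac{20032301}{1350768} - 11401} = - 2 \sqrt{- \frac{15420138269}{1350768}} = - 2 \frac{i \sqrt{1301814333083787}}{337692} = - \frac{i \sqrt{1301814333083787}}{168846} \approx - 213.69 i$)
$t + m = 650 - \frac{i \sqrt{1301814333083787}}{168846}$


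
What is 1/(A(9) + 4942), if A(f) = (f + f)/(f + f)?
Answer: 1/4943 ≈ 0.00020231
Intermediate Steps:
A(f) = 1 (A(f) = (2*f)/((2*f)) = (2*f)*(1/(2*f)) = 1)
1/(A(9) + 4942) = 1/(1 + 4942) = 1/4943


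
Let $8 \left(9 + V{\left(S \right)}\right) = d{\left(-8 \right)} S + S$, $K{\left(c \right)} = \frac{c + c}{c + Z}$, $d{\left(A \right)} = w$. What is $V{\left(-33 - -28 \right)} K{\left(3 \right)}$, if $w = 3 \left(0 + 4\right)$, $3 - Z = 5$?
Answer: $- \frac{411}{4} \approx -102.75$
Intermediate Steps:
$Z = -2$ ($Z = 3 - 5 = -2$)
$w = 12$ ($w = 3 \cdot 4 = 12$)
$d{\left(A \right)} = 12$
$K{\left(c \right)} = \frac{2 c}{-2 + c}$ ($K{\left(c \right)} = \frac{c + c}{c - 2} = \frac{2 c}{-2 + c}$)
$V{\left(S \right)} = -9 + \frac{13 S}{8}$ ($V{\left(S \right)} = -9 + \frac{12 S + S}{8} = -9 + \frac{13 S}{8}$)
$V{\left(-33 - -28 \right)} K{\left(3 \right)} = \left(-9 + \frac{13 \left(-33 - -28\right)}{8}\right) 2 \cdot 3 \frac{1}{-2 + 3} = \left(-9 + \frac{13 \left(-33 + 28\right)}{8}\right) 2 \cdot 3 \cdot 1^{-1} = \left(-9 + \frac{13}{8} \left(-5\right)\right) 2 \cdot 3 \cdot 1 = \left(-9 - \frac{65}{8}\right) 6 = \left(- \frac{137}{8}\right) 6 = - \frac{411}{4}$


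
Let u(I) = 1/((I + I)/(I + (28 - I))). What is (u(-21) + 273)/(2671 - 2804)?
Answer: -43/21 ≈ -2.0476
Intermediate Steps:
u(I) = 14/I (u(I) = 1/((2*I)/28) = 1/((2*I)*(1/28)) = 1/(I/14) = 14/I)
(u(-21) + 273)/(2671 - 2804) = (14/(-21) + 273)/(2671 - 2804) = (14*(-1/21) + 273)/(-133) = (-⅔ + 273)*(-1/133) = (817/3)*(-1/133) = -43/21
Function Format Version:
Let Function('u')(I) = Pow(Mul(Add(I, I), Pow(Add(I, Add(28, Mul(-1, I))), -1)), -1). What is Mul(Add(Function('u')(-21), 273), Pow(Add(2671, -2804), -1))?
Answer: Rational(-43, 21) ≈ -2.0476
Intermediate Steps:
Function('u')(I) = Mul(14, Pow(I, -1)) (Function('u')(I) = Pow(Mul(Mul(2, I), Pow(28, -1)), -1) = Pow(Mul(Mul(2, I), Rational(1, 28)), -1) = Pow(Mul(Rational(1, 14), I), -1) = Mul(14, Pow(I, -1)))
Mul(Add(Function('u')(-21), 273), Pow(Add(2671, -2804), -1)) = Mul(Add(Mul(14, Pow(-21, -1)), 273), Pow(Add(2671, -2804), -1)) = Mul(Add(Mul(14, Rational(-1, 21)), 273), Pow(-133, -1)) = Mul(Add(Rational(-2, 3), 273), Rational(-1, 133)) = Mul(Rational(817, 3), Rational(-1, 133)) = Rational(-43, 21)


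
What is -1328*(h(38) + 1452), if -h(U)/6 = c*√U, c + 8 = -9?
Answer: -1928256 - 135456*√38 ≈ -2.7633e+6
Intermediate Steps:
c = -17 (c = -8 - 9 = -17)
h(U) = 102*√U (h(U) = -(-102)*√U = 102*√U)
-1328*(h(38) + 1452) = -1328*(102*√38 + 1452) = -1328*(1452 + 102*√38) = -1928256 - 135456*√38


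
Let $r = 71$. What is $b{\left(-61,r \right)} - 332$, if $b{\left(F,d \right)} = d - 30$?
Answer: $-291$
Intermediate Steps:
$b{\left(F,d \right)} = -30 + d$
$b{\left(-61,r \right)} - 332 = \left(-30 + 71\right) - 332 = 41 - 332 = -291$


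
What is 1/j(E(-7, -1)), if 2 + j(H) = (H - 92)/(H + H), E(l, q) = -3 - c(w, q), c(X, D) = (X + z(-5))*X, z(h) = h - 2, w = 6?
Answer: -6/101 ≈ -0.059406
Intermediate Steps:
z(h) = -2 + h
c(X, D) = X*(-7 + X) (c(X, D) = (X + (-2 - 5))*X = (X - 7)*X = (-7 + X)*X = X*(-7 + X))
E(l, q) = 3 (E(l, q) = -3 - 6*(-7 + 6) = -3 - 6*(-1) = -3 - 1*(-6) = -3 + 6 = 3)
j(H) = -2 + (-92 + H)/(2*H) (j(H) = -2 + (H - 92)/(H + H) = -2 + (-92 + H)/((2*H)) = -2 + (-92 + H)*(1/(2*H)) = -2 + (-92 + H)/(2*H))
1/j(E(-7, -1)) = 1/(-3/2 - 46/3) = 1/(-101/6) = -6/101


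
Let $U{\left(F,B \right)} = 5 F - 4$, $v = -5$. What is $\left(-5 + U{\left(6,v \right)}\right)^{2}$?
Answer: $441$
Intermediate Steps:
$U{\left(F,B \right)} = -4 + 5 F$
$\left(-5 + U{\left(6,v \right)}\right)^{2} = \left(-5 + \left(-4 + 5 \cdot 6\right)\right)^{2} = \left(-5 + \left(-4 + 30\right)\right)^{2} = \left(-5 + 26\right)^{2} = 21^{2} = 441$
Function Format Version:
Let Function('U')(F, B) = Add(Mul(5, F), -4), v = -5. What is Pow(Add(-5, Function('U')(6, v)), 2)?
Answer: 441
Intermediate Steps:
Function('U')(F, B) = Add(-4, Mul(5, F))
Pow(Add(-5, Function('U')(6, v)), 2) = Pow(Add(-5, Add(-4, Mul(5, 6))), 2) = Pow(Add(-5, Add(-4, 30)), 2) = Pow(Add(-5, 26), 2) = Pow(21, 2) = 441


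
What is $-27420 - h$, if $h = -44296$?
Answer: $16876$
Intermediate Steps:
$-27420 - h = -27420 - -44296 = -27420 + 44296 = 16876$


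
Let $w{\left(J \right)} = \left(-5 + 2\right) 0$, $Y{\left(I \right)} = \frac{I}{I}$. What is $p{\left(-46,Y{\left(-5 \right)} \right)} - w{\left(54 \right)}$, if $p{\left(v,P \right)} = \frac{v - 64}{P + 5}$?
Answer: $- \frac{55}{3} \approx -18.333$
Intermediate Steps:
$Y{\left(I \right)} = 1$
$w{\left(J \right)} = 0$ ($w{\left(J \right)} = \left(-3\right) 0 = 0$)
$p{\left(v,P \right)} = \frac{-64 + v}{5 + P}$
$p{\left(-46,Y{\left(-5 \right)} \right)} - w{\left(54 \right)} = \frac{-64 - 46}{5 + 1} - 0 = \frac{1}{6} \left(-110\right) + 0 = - \frac{55}{3} + 0 = - \frac{55}{3}$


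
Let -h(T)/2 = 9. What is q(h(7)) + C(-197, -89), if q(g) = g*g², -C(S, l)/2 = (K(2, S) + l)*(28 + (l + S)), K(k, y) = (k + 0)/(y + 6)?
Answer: -9886428/191 ≈ -51761.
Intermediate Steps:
K(k, y) = k/(6 + y)
C(S, l) = -2*(l + 2/(6 + S))*(28 + S + l) (C(S, l) = -2*(2/(6 + S) + l)*(28 + (l + S)) = -2*(l + 2/(6 + S))*(28 + (S + l)) = -2*(l + 2/(6 + S))*(28 + S + l))
h(T) = -18 (h(T) = -2*9 = -18)
q(g) = g³
q(h(7)) + C(-197, -89) = (-18)³ + 2*(-56 - 2*(-197) - 2*(-89) - 89*(6 - 197)*(-28 - 1*(-197) - 1*(-89)))/(6 - 197) = -5832 + 2*(-56 + 394 + 178 - 89*(-191)*(-28 + 197 + 89))/(-191) = -5832 + 2*(-1/191)*(-56 + 394 + 178 - 89*(-191)*258) = -5832 + 2*(-1/191)*(-56 + 394 + 178 + 4385742) = -5832 + 2*(-1/191)*4386258 = -5832 - 8772516/191 = -9886428/191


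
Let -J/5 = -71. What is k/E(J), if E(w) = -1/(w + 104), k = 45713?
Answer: -20982267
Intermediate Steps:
J = 355 (J = -5*(-71) = 355)
E(w) = -1/(104 + w)
k/E(J) = 45713/((-1/(104 + 355))) = 45713/((-1/459)) = 45713/((-1*1/459)) = 45713/(-1/459) = 45713*(-459) = -20982267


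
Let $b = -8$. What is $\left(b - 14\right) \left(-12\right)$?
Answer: $264$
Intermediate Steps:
$\left(b - 14\right) \left(-12\right) = \left(-8 - 14\right) \left(-12\right) = \left(-22\right) \left(-12\right) = 264$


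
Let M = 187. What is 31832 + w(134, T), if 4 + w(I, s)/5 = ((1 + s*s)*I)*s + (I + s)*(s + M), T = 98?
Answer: 631026712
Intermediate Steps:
w(I, s) = -20 + 5*(187 + s)*(I + s) + 5*I*s*(1 + s²) (w(I, s) = -20 + 5*(((1 + s*s)*I)*s + (I + s)*(s + 187)) = -20 + 5*(((1 + s²)*I)*s + (I + s)*(187 + s)) = -20 + 5*((I*(1 + s²))*s + (187 + s)*(I + s)) = -20 + 5*(I*s*(1 + s²) + (187 + s)*(I + s)) = -20 + 5*((187 + s)*(I + s) + I*s*(1 + s²)) = -20 + (5*(187 + s)*(I + s) + 5*I*s*(1 + s²)) = -20 + 5*(187 + s)*(I + s) + 5*I*s*(1 + s²))
31832 + w(134, T) = 31832 + (-20 + 5*98² + 935*134 + 935*98 + 5*134*98³ + 10*134*98) = 31832 + (-20 + 5*9604 + 125290 + 91630 + 5*134*941192 + 131320) = 31832 + (-20 + 48020 + 125290 + 91630 + 630598640 + 131320) = 31832 + 630994880 = 631026712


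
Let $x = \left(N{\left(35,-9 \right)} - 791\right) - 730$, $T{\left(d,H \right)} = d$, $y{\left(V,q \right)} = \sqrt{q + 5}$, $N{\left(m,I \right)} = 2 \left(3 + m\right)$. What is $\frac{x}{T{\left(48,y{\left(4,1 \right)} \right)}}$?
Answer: $- \frac{1445}{48} \approx -30.104$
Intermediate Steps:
$N{\left(m,I \right)} = 6 + 2 m$
$y{\left(V,q \right)} = \sqrt{5 + q}$
$x = -1445$ ($x = \left(\left(6 + 2 \cdot 35\right) - 791\right) - 730 = \left(\left(6 + 70\right) - 791\right) - 730 = \left(76 - 791\right) - 730 = -715 - 730 = -1445$)
$\frac{x}{T{\left(48,y{\left(4,1 \right)} \right)}} = - \frac{1445}{48}$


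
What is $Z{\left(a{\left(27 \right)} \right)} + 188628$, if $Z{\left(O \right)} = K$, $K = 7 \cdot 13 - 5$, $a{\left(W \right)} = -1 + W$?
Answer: $188714$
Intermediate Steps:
$K = 86$ ($K = 91 - 5 = 86$)
$Z{\left(O \right)} = 86$
$Z{\left(a{\left(27 \right)} \right)} + 188628 = 86 + 188628 = 188714$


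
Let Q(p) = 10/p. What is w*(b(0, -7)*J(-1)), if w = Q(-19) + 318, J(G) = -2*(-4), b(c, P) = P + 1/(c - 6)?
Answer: -1037504/57 ≈ -18202.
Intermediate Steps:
b(c, P) = P + 1/(-6 + c)
J(G) = 8
w = 6032/19 (w = 10/(-19) + 318 = 10*(-1/19) + 318 = -10/19 + 318 = 6032/19 ≈ 317.47)
w*(b(0, -7)*J(-1)) = 6032*(((1 - 6*(-7) - 7*0)/(-6 + 0))*8)/19 = 6032*(((1 + 42 + 0)/(-6))*8)/19 = 6032*(-1/6*43*8)/19 = 6032*(-43/6*8)/19 = (6032/19)*(-172/3) = -1037504/57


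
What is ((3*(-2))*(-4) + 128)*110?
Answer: 16720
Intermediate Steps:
((3*(-2))*(-4) + 128)*110 = (-6*(-4) + 128)*110 = (24 + 128)*110 = 152*110 = 16720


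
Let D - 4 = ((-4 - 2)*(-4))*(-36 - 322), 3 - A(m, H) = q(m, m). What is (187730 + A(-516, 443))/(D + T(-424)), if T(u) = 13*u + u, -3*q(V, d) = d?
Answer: -187561/14524 ≈ -12.914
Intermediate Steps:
q(V, d) = -d/3
A(m, H) = 3 + m/3 (A(m, H) = 3 - (-1)*m/3 = 3 + m/3)
T(u) = 14*u
D = -8588 (D = 4 + ((-4 - 2)*(-4))*(-36 - 322) = 4 - 6*(-4)*(-358) = 4 + 24*(-358) = 4 - 8592 = -8588)
(187730 + A(-516, 443))/(D + T(-424)) = (187730 + (3 + (⅓)*(-516)))/(-8588 + 14*(-424)) = (187730 + (3 - 172))/(-8588 - 5936) = (187730 - 169)/(-14524) = 187561*(-1/14524) = -187561/14524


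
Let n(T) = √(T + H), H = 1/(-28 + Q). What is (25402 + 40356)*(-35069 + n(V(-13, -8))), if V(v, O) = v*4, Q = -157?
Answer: -2306067302 + 197274*I*√197765/185 ≈ -2.3061e+9 + 4.7421e+5*I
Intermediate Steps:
V(v, O) = 4*v
H = -1/185 (H = 1/(-28 - 157) = 1/(-185) = -1/185 ≈ -0.0054054)
n(T) = √(-1/185 + T) (n(T) = √(T - 1/185) = √(-1/185 + T))
(25402 + 40356)*(-35069 + n(V(-13, -8))) = (25402 + 40356)*(-35069 + √(-185 + 34225*(4*(-13)))/185) = 65758*(-35069 + √(-185 + 34225*(-52))/185) = 65758*(-35069 + √(-185 - 1779700)/185) = 65758*(-35069 + √(-1779885)/185) = 65758*(-35069 + (3*I*√197765)/185) = 65758*(-35069 + 3*I*√197765/185) = -2306067302 + 197274*I*√197765/185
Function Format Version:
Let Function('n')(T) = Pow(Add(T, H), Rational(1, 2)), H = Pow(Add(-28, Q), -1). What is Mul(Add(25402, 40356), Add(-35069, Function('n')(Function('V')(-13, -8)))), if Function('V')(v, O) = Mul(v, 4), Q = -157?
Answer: Add(-2306067302, Mul(Rational(197274, 185), I, Pow(197765, Rational(1, 2)))) ≈ Add(-2.3061e+9, Mul(4.7421e+5, I))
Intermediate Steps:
Function('V')(v, O) = Mul(4, v)
H = Rational(-1, 185) (H = Pow(Add(-28, -157), -1) = Pow(-185, -1) = Rational(-1, 185) ≈ -0.0054054)
Function('n')(T) = Pow(Add(Rational(-1, 185), T), Rational(1, 2)) (Function('n')(T) = Pow(Add(T, Rational(-1, 185)), Rational(1, 2)) = Pow(Add(Rational(-1, 185), T), Rational(1, 2)))
Mul(Add(25402, 40356), Add(-35069, Function('n')(Function('V')(-13, -8)))) = Mul(Add(25402, 40356), Add(-35069, Mul(Rational(1, 185), Pow(Add(-185, Mul(34225, Mul(4, -13))), Rational(1, 2))))) = Mul(65758, Add(-35069, Mul(Rational(1, 185), Pow(Add(-185, Mul(34225, -52)), Rational(1, 2))))) = Mul(65758, Add(-35069, Mul(Rational(1, 185), Pow(Add(-185, -1779700), Rational(1, 2))))) = Mul(65758, Add(-35069, Mul(Rational(1, 185), Pow(-1779885, Rational(1, 2))))) = Mul(65758, Add(-35069, Mul(Rational(1, 185), Mul(3, I, Pow(197765, Rational(1, 2)))))) = Mul(65758, Add(-35069, Mul(Rational(3, 185), I, Pow(197765, Rational(1, 2))))) = Add(-2306067302, Mul(Rational(197274, 185), I, Pow(197765, Rational(1, 2))))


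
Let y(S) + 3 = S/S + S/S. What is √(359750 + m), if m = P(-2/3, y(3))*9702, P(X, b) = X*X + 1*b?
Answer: 2*√88590 ≈ 595.28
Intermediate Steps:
y(S) = -1 (y(S) = -3 + (S/S + S/S) = -3 + (1 + 1) = -3 + 2 = -1)
P(X, b) = b + X² (P(X, b) = X² + b = b + X²)
m = -5390 (m = (-1 + (-2/3)²)*9702 = (-1 + (-2*⅓)²)*9702 = (-1 + (-⅔)²)*9702 = (-1 + 4/9)*9702 = -5/9*9702 = -5390)
√(359750 + m) = √(359750 - 5390) = √354360 = 2*√88590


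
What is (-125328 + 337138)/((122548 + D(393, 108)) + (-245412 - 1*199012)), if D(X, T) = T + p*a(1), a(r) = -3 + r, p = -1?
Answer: -105905/160883 ≈ -0.65827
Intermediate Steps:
D(X, T) = 2 + T (D(X, T) = T - (-3 + 1) = T - 1*(-2) = T + 2 = 2 + T)
(-125328 + 337138)/((122548 + D(393, 108)) + (-245412 - 1*199012)) = (-125328 + 337138)/((122548 + (2 + 108)) + (-245412 - 1*199012)) = 211810/((122548 + 110) + (-245412 - 199012)) = 211810/(122658 - 444424) = 211810/(-321766) = 211810*(-1/321766) = -105905/160883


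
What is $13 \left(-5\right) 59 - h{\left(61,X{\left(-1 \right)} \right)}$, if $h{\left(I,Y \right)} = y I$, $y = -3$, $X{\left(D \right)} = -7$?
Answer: $-3652$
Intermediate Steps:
$h{\left(I,Y \right)} = - 3 I$
$13 \left(-5\right) 59 - h{\left(61,X{\left(-1 \right)} \right)} = 13 \left(-5\right) 59 - \left(-3\right) 61 = \left(-65\right) 59 - -183 = -3835 + 183 = -3652$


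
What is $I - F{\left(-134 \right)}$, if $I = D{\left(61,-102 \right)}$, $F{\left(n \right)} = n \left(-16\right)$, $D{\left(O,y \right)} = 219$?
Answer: $-1925$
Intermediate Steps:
$F{\left(n \right)} = - 16 n$
$I = 219$
$I - F{\left(-134 \right)} = 219 - \left(-16\right) \left(-134\right) = 219 - 2144 = -1925$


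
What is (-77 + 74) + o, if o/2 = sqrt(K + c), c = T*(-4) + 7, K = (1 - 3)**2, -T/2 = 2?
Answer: -3 + 6*sqrt(3) ≈ 7.3923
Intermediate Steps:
T = -4 (T = -2*2 = -4)
K = 4 (K = (-2)**2 = 4)
c = 23 (c = -4*(-4) + 7 = 16 + 7 = 23)
o = 6*sqrt(3) (o = 2*sqrt(4 + 23) = 2*sqrt(27) = 2*(3*sqrt(3)) = 6*sqrt(3) ≈ 10.392)
(-77 + 74) + o = (-77 + 74) + 6*sqrt(3) = -3 + 6*sqrt(3)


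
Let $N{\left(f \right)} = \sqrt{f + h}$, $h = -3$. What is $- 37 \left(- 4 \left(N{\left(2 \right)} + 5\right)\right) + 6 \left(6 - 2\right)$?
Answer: $764 + 148 i \approx 764.0 + 148.0 i$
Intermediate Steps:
$N{\left(f \right)} = \sqrt{-3 + f}$ ($N{\left(f \right)} = \sqrt{f - 3} = \sqrt{-3 + f}$)
$- 37 \left(- 4 \left(N{\left(2 \right)} + 5\right)\right) + 6 \left(6 - 2\right) = - 37 \left(- 4 \left(\sqrt{-3 + 2} + 5\right)\right) + 6 \left(6 - 2\right) = - 37 \left(- 4 \left(\sqrt{-1} + 5\right)\right) + 6 \cdot 4 = - 37 \left(- 4 \left(i + 5\right)\right) + 24 = - 37 \left(- 4 \left(5 + i\right)\right) + 24 = - 37 \left(-20 - 4 i\right) + 24 = \left(740 + 148 i\right) + 24 = 764 + 148 i$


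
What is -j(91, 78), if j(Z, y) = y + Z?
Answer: -169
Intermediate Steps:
j(Z, y) = Z + y
-j(91, 78) = -(91 + 78) = -1*169 = -169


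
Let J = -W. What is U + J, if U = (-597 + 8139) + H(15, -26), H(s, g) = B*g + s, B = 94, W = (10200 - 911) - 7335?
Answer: 3159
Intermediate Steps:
W = 1954 (W = 9289 - 7335 = 1954)
J = -1954 (J = -1*1954 = -1954)
H(s, g) = s + 94*g (H(s, g) = 94*g + s = s + 94*g)
U = 5113 (U = (-597 + 8139) + (15 + 94*(-26)) = 7542 + (15 - 2444) = 7542 - 2429 = 5113)
U + J = 5113 - 1954 = 3159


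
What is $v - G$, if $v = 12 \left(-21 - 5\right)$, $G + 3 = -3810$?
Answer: $3501$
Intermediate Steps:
$G = -3813$ ($G = -3 - 3810 = -3813$)
$v = -312$ ($v = 12 \left(-26\right) = -312$)
$v - G = -312 - -3813 = -312 + 3813 = 3501$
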